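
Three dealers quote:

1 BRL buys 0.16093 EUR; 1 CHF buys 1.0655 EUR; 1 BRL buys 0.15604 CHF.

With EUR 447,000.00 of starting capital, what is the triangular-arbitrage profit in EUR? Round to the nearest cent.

Profit: EUR 14,806.36

Profitable loop is EUR → BRL → CHF → EUR:
EUR 447,000.00 ÷ 0.16093 = BRL 2,777,605.17
BRL 2,777,605.17 × 0.15604 = CHF 433,417.51
CHF 433,417.51 × 1.0655 = EUR 461,806.36
Profit = EUR 461,806.36 − EUR 447,000.00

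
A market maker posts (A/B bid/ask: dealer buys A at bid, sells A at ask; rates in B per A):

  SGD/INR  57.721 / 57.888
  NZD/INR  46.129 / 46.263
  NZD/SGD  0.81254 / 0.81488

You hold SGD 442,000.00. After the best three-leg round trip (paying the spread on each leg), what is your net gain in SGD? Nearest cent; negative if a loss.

Net profit: SGD 6,091.88

Best loop SGD → INR → NZD → SGD:
SGD 442,000.00 × 57.721 (sell SGD at bid) = INR 25,512,682.00
INR 25,512,682.00 ÷ 46.263 (buy NZD at ask) = NZD 551,470.55
NZD 551,470.55 × 0.81254 (sell NZD at bid) = SGD 448,091.88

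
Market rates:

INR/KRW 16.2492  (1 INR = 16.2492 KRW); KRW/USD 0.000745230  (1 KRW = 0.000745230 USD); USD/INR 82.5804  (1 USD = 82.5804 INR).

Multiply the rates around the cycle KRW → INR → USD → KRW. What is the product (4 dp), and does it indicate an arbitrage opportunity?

Around KRW → INR → USD → KRW: 1 ÷ 16.2492 ÷ 82.5804 ÷ 0.000745230 = 1.000002
Product ≈ 1 (deviation 0.000%, within rounding noise).

1.0000 (no arbitrage)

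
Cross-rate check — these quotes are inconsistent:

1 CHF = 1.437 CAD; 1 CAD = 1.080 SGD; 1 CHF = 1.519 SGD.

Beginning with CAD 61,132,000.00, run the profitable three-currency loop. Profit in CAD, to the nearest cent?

Profitable loop is CAD → SGD → CHF → CAD:
CAD 61,132,000.00 × 1.080 = SGD 66,022,560.00
SGD 66,022,560.00 ÷ 1.519 = CHF 43,464,489.80
CHF 43,464,489.80 × 1.437 = CAD 62,458,471.84
Profit = CAD 62,458,471.84 − CAD 61,132,000.00

Profit: CAD 1,326,471.84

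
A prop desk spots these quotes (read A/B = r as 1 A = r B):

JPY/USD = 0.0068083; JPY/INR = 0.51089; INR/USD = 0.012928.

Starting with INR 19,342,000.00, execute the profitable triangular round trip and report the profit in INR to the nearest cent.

Profitable loop is INR → JPY → USD → INR:
INR 19,342,000.00 ÷ 0.51089 = JPY 37,859,422
JPY 37,859,422 × 0.0068083 = USD 257,758.30
USD 257,758.30 ÷ 0.012928 = INR 19,937,987.42
Profit = INR 19,937,987.42 − INR 19,342,000.00

Profit: INR 595,987.42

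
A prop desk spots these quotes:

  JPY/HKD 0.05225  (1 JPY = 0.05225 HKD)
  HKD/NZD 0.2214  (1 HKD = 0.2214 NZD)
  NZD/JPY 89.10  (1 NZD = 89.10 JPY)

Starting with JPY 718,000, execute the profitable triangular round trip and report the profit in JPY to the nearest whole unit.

Profitable loop is JPY → HKD → NZD → JPY:
JPY 718,000 × 0.05225 = HKD 37,515.50
HKD 37,515.50 × 0.2214 = NZD 8,305.93
NZD 8,305.93 × 89.10 = JPY 740,059
Profit = JPY 740,059 − JPY 718,000

Profit: JPY 22,059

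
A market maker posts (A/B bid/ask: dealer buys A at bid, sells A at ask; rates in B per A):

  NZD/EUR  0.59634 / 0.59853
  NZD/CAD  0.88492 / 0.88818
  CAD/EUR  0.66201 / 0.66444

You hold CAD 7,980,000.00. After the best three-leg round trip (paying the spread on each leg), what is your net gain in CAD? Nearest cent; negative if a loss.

Best loop CAD → NZD → EUR → CAD:
CAD 7,980,000.00 ÷ 0.88818 (buy NZD at ask) = NZD 8,984,665.27
NZD 8,984,665.27 × 0.59634 (sell NZD at bid) = EUR 5,357,915.29
EUR 5,357,915.29 ÷ 0.66444 (buy CAD at ask) = CAD 8,063,806.04

Net profit: CAD 83,806.04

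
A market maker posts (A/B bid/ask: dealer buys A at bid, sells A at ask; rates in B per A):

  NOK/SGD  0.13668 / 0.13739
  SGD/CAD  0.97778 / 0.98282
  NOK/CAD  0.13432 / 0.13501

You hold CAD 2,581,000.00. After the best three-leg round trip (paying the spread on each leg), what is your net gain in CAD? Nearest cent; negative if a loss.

Best loop CAD → SGD → NOK → CAD:
CAD 2,581,000.00 ÷ 0.98282 (buy SGD at ask) = SGD 2,626,116.68
SGD 2,626,116.68 ÷ 0.13739 (buy NOK at ask) = NOK 19,114,321.89
NOK 19,114,321.89 × 0.13432 (sell NOK at bid) = CAD 2,567,435.72

Net result: CAD -13,564.28 (no profitable arbitrage after spreads)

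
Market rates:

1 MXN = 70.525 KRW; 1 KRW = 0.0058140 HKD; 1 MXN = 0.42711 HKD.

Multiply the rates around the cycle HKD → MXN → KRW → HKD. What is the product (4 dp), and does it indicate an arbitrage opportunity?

Around HKD → MXN → KRW → HKD: 1 ÷ 0.42711 × 70.525 × 0.0058140 = 0.960016
Product < 1; profitable direction is HKD → KRW → MXN → HKD.

0.9600 (arbitrage exists)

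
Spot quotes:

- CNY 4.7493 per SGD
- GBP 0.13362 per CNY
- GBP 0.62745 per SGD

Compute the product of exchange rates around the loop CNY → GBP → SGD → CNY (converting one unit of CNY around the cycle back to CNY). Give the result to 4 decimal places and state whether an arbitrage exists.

1.0114 (arbitrage exists)

Around CNY → GBP → SGD → CNY: 1 × 0.13362 ÷ 0.62745 × 4.7493 = 1.011398
Product > 1; profitable direction is CNY → GBP → SGD → CNY.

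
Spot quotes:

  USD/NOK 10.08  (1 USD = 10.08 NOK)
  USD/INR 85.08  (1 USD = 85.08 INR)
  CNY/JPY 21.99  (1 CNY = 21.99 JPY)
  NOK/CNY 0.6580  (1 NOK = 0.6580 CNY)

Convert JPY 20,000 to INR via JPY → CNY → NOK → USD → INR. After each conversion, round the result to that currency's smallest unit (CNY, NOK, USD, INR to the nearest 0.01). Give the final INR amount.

JPY 20,000 ÷ 21.99 = CNY 909.50
CNY 909.50 ÷ 0.6580 = NOK 1,382.22
NOK 1,382.22 ÷ 10.08 = USD 137.12
USD 137.12 × 85.08 = INR 11,666.17

INR 11,666.17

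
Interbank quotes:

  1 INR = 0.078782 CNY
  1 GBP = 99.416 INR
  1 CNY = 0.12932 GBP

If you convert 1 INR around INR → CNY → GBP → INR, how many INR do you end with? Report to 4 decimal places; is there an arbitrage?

Around INR → CNY → GBP → INR: 1 × 0.078782 × 0.12932 × 99.416 = 1.012859
Product > 1; profitable direction is INR → CNY → GBP → INR.

1.0129 (arbitrage exists)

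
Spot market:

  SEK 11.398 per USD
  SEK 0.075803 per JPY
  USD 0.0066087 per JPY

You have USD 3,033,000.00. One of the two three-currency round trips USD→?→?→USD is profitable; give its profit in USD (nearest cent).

Profitable loop is USD → JPY → SEK → USD:
USD 3,033,000.00 ÷ 0.0066087 = JPY 458,940,488
JPY 458,940,488 × 0.075803 = SEK 34,789,065.78
SEK 34,789,065.78 ÷ 11.398 = USD 3,052,207.91
Profit = USD 3,052,207.91 − USD 3,033,000.00

Profit: USD 19,207.91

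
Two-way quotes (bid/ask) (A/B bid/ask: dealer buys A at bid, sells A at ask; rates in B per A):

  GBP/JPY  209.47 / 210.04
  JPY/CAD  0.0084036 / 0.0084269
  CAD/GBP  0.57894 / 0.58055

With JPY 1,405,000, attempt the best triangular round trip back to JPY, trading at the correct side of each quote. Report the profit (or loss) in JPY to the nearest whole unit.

Net profit: JPY 26,849

Best loop JPY → CAD → GBP → JPY:
JPY 1,405,000 × 0.0084036 (sell JPY at bid) = CAD 11,807.06
CAD 11,807.06 × 0.57894 (sell CAD at bid) = GBP 6,835.58
GBP 6,835.58 × 209.47 (sell GBP at bid) = JPY 1,431,849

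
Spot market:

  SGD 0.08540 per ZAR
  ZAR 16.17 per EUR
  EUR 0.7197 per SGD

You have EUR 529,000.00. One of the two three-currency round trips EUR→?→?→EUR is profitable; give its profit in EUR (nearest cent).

Profit: EUR 3,275.26

Profitable loop is EUR → SGD → ZAR → EUR:
EUR 529,000.00 ÷ 0.7197 = SGD 735,028.48
SGD 735,028.48 ÷ 0.08540 = ZAR 8,606,890.91
ZAR 8,606,890.91 ÷ 16.17 = EUR 532,275.26
Profit = EUR 532,275.26 − EUR 529,000.00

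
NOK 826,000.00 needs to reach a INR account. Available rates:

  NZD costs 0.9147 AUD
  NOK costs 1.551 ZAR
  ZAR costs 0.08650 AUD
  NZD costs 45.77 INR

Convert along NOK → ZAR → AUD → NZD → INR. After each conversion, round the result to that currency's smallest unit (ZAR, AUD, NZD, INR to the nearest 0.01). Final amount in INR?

NOK 826,000.00 × 1.551 = ZAR 1,281,126.00
ZAR 1,281,126.00 × 0.08650 = AUD 110,817.40
AUD 110,817.40 ÷ 0.9147 = NZD 121,151.63
NZD 121,151.63 × 45.77 = INR 5,545,110.11

INR 5,545,110.11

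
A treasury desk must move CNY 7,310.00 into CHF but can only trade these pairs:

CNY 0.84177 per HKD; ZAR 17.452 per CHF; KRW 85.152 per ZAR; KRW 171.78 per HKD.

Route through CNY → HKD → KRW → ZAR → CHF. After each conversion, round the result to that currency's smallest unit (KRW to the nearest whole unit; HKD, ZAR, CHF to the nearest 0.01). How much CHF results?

CHF 1,003.82

CNY 7,310.00 ÷ 0.84177 = HKD 8,684.08
HKD 8,684.08 × 171.78 = KRW 1,491,751
KRW 1,491,751 ÷ 85.152 = ZAR 17,518.68
ZAR 17,518.68 ÷ 17.452 = CHF 1,003.82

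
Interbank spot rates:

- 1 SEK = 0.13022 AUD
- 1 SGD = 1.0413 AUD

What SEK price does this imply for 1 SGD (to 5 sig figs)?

1 SGD × 1.0413 = 1.0413 AUD
1.0413 AUD ÷ 0.13022 = 7.99647 SEK

SGD/SEK = 7.9965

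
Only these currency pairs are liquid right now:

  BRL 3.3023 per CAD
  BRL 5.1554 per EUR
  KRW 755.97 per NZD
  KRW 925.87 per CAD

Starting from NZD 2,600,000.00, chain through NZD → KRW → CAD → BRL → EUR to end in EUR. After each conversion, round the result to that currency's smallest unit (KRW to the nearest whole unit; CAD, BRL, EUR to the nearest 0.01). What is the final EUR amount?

NZD 2,600,000.00 × 755.97 = KRW 1,965,522,000
KRW 1,965,522,000 ÷ 925.87 = CAD 2,122,891.98
CAD 2,122,891.98 × 3.3023 = BRL 7,010,426.19
BRL 7,010,426.19 ÷ 5.1554 = EUR 1,359,821.97

EUR 1,359,821.97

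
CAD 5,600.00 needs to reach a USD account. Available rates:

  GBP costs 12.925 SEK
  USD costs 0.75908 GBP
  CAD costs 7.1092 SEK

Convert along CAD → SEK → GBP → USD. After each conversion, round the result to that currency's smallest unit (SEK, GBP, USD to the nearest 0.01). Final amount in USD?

USD 4,057.79

CAD 5,600.00 × 7.1092 = SEK 39,811.52
SEK 39,811.52 ÷ 12.925 = GBP 3,080.19
GBP 3,080.19 ÷ 0.75908 = USD 4,057.79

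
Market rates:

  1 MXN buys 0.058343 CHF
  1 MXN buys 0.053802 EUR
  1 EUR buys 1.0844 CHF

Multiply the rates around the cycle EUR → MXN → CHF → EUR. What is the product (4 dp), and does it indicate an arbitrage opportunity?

1.0000 (no arbitrage)

Around EUR → MXN → CHF → EUR: 1 ÷ 0.053802 × 0.058343 ÷ 1.0844 = 1.000002
Product ≈ 1 (deviation 0.000%, within rounding noise).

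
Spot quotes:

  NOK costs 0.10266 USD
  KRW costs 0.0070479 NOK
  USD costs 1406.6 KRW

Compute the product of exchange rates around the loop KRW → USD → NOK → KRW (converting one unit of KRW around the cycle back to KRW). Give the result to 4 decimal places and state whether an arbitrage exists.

0.9826 (arbitrage exists)

Around KRW → USD → NOK → KRW: 1 ÷ 1406.6 ÷ 0.10266 ÷ 0.0070479 = 0.982581
Product < 1; profitable direction is KRW → NOK → USD → KRW.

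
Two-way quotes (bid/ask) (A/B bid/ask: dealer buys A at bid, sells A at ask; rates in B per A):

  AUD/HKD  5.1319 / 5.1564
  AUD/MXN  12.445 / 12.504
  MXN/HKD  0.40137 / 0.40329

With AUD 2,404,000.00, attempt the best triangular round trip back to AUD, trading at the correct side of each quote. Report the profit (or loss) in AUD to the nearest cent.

Net profit: AUD 42,505.69

Best loop AUD → HKD → MXN → AUD:
AUD 2,404,000.00 × 5.1319 (sell AUD at bid) = HKD 12,337,087.60
HKD 12,337,087.60 ÷ 0.40329 (buy MXN at ask) = MXN 30,591,107.14
MXN 30,591,107.14 ÷ 12.504 (buy AUD at ask) = AUD 2,446,505.69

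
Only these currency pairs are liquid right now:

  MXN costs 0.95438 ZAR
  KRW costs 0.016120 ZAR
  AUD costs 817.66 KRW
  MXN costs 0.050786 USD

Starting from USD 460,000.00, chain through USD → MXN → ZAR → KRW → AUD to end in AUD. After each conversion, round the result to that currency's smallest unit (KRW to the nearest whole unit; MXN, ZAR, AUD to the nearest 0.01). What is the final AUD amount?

AUD 655,839.19

USD 460,000.00 ÷ 0.050786 = MXN 9,057,614.30
MXN 9,057,614.30 × 0.95438 = ZAR 8,644,405.94
ZAR 8,644,405.94 ÷ 0.016120 = KRW 536,253,470
KRW 536,253,470 ÷ 817.66 = AUD 655,839.19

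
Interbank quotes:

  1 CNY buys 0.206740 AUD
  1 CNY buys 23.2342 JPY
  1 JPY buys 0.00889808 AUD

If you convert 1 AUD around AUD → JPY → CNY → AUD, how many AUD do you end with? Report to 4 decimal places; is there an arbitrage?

Around AUD → JPY → CNY → AUD: 1 ÷ 0.00889808 ÷ 23.2342 × 0.206740 = 1.000001
Product ≈ 1 (deviation 0.000%, within rounding noise).

1.0000 (no arbitrage)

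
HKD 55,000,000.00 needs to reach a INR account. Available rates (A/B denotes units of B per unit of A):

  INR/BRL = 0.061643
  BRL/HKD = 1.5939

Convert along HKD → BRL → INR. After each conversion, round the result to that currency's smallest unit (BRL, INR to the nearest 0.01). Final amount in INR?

HKD 55,000,000.00 ÷ 1.5939 = BRL 34,506,556.25
BRL 34,506,556.25 ÷ 0.061643 = INR 559,780,611.75

INR 559,780,611.75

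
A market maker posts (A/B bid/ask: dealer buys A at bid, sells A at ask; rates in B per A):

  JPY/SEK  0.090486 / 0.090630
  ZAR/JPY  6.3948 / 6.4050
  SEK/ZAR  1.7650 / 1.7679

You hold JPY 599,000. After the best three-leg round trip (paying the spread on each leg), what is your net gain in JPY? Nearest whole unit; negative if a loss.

Net profit: JPY 12,758

Best loop JPY → SEK → ZAR → JPY:
JPY 599,000 × 0.090486 (sell JPY at bid) = SEK 54,201.11
SEK 54,201.11 × 1.7650 (sell SEK at bid) = ZAR 95,664.97
ZAR 95,664.97 × 6.3948 (sell ZAR at bid) = JPY 611,758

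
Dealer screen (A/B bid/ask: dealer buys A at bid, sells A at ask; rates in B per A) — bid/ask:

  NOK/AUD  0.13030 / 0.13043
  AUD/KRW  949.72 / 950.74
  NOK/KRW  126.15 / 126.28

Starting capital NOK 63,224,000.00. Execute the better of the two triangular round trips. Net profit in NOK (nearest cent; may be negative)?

Net profit: NOK 1,093,619.69

Best loop NOK → KRW → AUD → NOK:
NOK 63,224,000.00 × 126.15 (sell NOK at bid) = KRW 7,975,707,600
KRW 7,975,707,600 ÷ 950.74 (buy AUD at ask) = AUD 8,388,947.14
AUD 8,388,947.14 ÷ 0.13043 (buy NOK at ask) = NOK 64,317,619.69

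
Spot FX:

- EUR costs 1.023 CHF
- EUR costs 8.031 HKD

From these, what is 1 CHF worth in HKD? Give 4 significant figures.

1 CHF ÷ 1.023 = 0.977517 EUR
0.977517 EUR × 8.031 = 7.85044 HKD

CHF/HKD = 7.850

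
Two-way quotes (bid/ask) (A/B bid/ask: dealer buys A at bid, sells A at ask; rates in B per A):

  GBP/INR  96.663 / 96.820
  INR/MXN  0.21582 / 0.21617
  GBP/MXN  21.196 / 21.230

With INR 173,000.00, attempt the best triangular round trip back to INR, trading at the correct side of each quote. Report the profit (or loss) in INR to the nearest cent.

Net profit: INR 2,202.18

Best loop INR → GBP → MXN → INR:
INR 173,000.00 ÷ 96.820 (buy GBP at ask) = GBP 1,786.82
GBP 1,786.82 × 21.196 (sell GBP at bid) = MXN 37,873.46
MXN 37,873.46 ÷ 0.21617 (buy INR at ask) = INR 175,202.18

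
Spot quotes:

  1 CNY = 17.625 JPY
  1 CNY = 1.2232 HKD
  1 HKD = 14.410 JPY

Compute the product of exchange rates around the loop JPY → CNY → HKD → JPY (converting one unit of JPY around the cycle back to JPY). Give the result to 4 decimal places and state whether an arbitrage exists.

Around JPY → CNY → HKD → JPY: 1 ÷ 17.625 × 1.2232 × 14.410 = 1.000074
Product ≈ 1 (deviation 0.007%, within rounding noise).

1.0001 (no arbitrage)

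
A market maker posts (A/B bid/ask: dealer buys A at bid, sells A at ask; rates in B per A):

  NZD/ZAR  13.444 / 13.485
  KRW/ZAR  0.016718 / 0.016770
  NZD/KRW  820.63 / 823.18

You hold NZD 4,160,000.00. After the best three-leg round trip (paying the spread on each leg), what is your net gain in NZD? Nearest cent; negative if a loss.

Best loop NZD → KRW → ZAR → NZD:
NZD 4,160,000.00 × 820.63 (sell NZD at bid) = KRW 3,413,820,800
KRW 3,413,820,800 × 0.016718 (sell KRW at bid) = ZAR 57,072,256.13
ZAR 57,072,256.13 ÷ 13.485 (buy NZD at ask) = NZD 4,232,277.06

Net profit: NZD 72,277.06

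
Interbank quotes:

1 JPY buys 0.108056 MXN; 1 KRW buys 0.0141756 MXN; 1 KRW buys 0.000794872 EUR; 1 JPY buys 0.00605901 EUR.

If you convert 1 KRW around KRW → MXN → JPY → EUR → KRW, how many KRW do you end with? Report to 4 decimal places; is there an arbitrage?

1.0000 (no arbitrage)

Around KRW → MXN → JPY → EUR → KRW: 1 × 0.0141756 ÷ 0.108056 × 0.00605901 ÷ 0.000794872 = 0.999993
Product ≈ 1 (deviation 0.001%, within rounding noise).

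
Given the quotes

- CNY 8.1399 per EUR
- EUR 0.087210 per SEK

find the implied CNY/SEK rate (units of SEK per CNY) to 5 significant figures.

1 CNY ÷ 8.1399 = 0.122852 EUR
0.122852 EUR ÷ 0.087210 = 1.40869 SEK

CNY/SEK = 1.4087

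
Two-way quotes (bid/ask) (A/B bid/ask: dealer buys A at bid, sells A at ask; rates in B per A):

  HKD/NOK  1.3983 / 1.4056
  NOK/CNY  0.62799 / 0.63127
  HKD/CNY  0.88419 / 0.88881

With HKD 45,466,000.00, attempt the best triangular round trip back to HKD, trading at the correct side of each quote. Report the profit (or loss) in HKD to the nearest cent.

Best loop HKD → CNY → NOK → HKD:
HKD 45,466,000.00 × 0.88419 (sell HKD at bid) = CNY 40,200,582.54
CNY 40,200,582.54 ÷ 0.63127 (buy NOK at ask) = NOK 63,682,073.50
NOK 63,682,073.50 ÷ 1.4056 (buy HKD at ask) = HKD 45,305,971.47

Net result: HKD -160,028.53 (no profitable arbitrage after spreads)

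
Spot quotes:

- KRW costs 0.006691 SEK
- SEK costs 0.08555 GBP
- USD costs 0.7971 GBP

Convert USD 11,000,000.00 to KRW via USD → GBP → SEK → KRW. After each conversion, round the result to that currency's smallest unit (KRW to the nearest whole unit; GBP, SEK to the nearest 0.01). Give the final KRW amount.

USD 11,000,000.00 × 0.7971 = GBP 8,768,100.00
GBP 8,768,100.00 ÷ 0.08555 = SEK 102,490,940.97
SEK 102,490,940.97 ÷ 0.006691 = KRW 15,317,731,426

KRW 15,317,731,426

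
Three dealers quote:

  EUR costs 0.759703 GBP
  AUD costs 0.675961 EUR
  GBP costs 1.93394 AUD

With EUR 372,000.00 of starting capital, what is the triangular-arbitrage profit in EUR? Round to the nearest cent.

Profit: EUR 2,571.27

Profitable loop is EUR → AUD → GBP → EUR:
EUR 372,000.00 ÷ 0.675961 = AUD 550,327.61
AUD 550,327.61 ÷ 1.93394 = GBP 284,562.92
GBP 284,562.92 ÷ 0.759703 = EUR 374,571.27
Profit = EUR 374,571.27 − EUR 372,000.00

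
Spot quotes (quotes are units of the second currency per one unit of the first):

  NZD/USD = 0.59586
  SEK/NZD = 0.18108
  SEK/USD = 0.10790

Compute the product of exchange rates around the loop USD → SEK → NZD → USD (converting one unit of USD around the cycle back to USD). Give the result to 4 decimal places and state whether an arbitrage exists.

Around USD → SEK → NZD → USD: 1 ÷ 0.10790 × 0.18108 × 0.59586 = 0.999985
Product ≈ 1 (deviation 0.002%, within rounding noise).

1.0000 (no arbitrage)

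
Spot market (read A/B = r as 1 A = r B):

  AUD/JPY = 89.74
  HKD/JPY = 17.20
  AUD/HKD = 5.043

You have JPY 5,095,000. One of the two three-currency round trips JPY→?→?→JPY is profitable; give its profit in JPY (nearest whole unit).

Profitable loop is JPY → HKD → AUD → JPY:
JPY 5,095,000 ÷ 17.20 = HKD 296,220.93
HKD 296,220.93 ÷ 5.043 = AUD 58,739.03
AUD 58,739.03 × 89.74 = JPY 5,271,241
Profit = JPY 5,271,241 − JPY 5,095,000

Profit: JPY 176,241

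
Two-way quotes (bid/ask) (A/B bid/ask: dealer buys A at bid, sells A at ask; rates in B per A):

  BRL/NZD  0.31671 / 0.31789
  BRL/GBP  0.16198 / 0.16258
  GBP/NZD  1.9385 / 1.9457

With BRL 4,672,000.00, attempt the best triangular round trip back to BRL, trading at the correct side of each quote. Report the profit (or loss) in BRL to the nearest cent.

Net profit: BRL 5,584.18

Best loop BRL → NZD → GBP → BRL:
BRL 4,672,000.00 × 0.31671 (sell BRL at bid) = NZD 1,479,669.12
NZD 1,479,669.12 ÷ 1.9457 (buy GBP at ask) = GBP 760,481.64
GBP 760,481.64 ÷ 0.16258 (buy BRL at ask) = BRL 4,677,584.18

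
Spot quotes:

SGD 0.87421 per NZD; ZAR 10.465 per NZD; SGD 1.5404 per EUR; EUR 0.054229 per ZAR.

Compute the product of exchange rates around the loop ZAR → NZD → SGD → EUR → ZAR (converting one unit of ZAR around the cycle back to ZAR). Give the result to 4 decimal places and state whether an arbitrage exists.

Around ZAR → NZD → SGD → EUR → ZAR: 1 ÷ 10.465 × 0.87421 ÷ 1.5404 ÷ 0.054229 = 1.000026
Product ≈ 1 (deviation 0.003%, within rounding noise).

1.0000 (no arbitrage)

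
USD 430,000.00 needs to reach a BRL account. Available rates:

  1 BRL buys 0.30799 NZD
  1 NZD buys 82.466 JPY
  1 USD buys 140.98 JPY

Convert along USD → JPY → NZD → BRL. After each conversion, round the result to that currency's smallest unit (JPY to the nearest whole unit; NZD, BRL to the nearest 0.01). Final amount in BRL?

USD 430,000.00 × 140.98 = JPY 60,621,400
JPY 60,621,400 ÷ 82.466 = NZD 735,107.80
NZD 735,107.80 ÷ 0.30799 = BRL 2,386,791.13

BRL 2,386,791.13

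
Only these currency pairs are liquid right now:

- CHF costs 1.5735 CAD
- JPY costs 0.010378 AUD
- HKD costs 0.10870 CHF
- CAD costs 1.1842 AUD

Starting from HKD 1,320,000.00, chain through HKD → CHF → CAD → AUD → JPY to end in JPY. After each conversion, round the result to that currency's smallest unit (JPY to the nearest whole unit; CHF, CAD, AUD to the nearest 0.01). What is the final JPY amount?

HKD 1,320,000.00 × 0.10870 = CHF 143,484.00
CHF 143,484.00 × 1.5735 = CAD 225,772.07
CAD 225,772.07 × 1.1842 = AUD 267,359.29
AUD 267,359.29 ÷ 0.010378 = JPY 25,762,121

JPY 25,762,121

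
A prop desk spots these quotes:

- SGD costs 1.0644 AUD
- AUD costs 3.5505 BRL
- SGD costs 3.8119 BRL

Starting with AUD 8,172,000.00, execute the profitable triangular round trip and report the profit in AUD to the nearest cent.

Profitable loop is AUD → SGD → BRL → AUD:
AUD 8,172,000.00 ÷ 1.0644 = SGD 7,677,564.83
SGD 7,677,564.83 × 3.8119 = BRL 29,266,109.36
BRL 29,266,109.36 ÷ 3.5505 = AUD 8,242,813.51
Profit = AUD 8,242,813.51 − AUD 8,172,000.00

Profit: AUD 70,813.51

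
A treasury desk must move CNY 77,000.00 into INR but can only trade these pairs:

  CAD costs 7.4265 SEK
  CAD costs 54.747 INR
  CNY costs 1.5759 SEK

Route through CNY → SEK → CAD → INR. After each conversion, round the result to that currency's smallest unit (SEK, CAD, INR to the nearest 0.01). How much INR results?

INR 894,531.49

CNY 77,000.00 × 1.5759 = SEK 121,344.30
SEK 121,344.30 ÷ 7.4265 = CAD 16,339.37
CAD 16,339.37 × 54.747 = INR 894,531.49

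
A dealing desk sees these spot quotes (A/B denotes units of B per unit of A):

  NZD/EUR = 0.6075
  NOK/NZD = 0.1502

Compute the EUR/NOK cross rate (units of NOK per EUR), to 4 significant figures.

EUR/NOK = 10.96

1 EUR ÷ 0.6075 = 1.64609 NZD
1.64609 NZD ÷ 0.1502 = 10.9593 NOK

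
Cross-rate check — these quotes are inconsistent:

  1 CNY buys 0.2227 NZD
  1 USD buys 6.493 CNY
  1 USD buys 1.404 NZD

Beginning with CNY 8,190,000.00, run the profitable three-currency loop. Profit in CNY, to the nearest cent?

Profit: CNY 244,948.08

Profitable loop is CNY → NZD → USD → CNY:
CNY 8,190,000.00 × 0.2227 = NZD 1,823,913.00
NZD 1,823,913.00 ÷ 1.404 = USD 1,299,083.33
USD 1,299,083.33 × 6.493 = CNY 8,434,948.08
Profit = CNY 8,434,948.08 − CNY 8,190,000.00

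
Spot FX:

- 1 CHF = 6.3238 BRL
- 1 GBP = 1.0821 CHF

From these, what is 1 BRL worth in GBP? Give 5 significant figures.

BRL/GBP = 0.14614

1 BRL ÷ 6.3238 = 0.158133 CHF
0.158133 CHF ÷ 1.0821 = 0.146135 GBP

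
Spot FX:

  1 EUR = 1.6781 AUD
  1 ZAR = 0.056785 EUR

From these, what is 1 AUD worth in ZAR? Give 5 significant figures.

1 AUD ÷ 1.6781 = 0.595912 EUR
0.595912 EUR ÷ 0.056785 = 10.4942 ZAR

AUD/ZAR = 10.494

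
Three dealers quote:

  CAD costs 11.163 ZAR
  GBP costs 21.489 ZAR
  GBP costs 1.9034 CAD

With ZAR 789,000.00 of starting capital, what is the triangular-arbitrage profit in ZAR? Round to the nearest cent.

Profitable loop is ZAR → CAD → GBP → ZAR:
ZAR 789,000.00 ÷ 11.163 = CAD 70,679.92
CAD 70,679.92 ÷ 1.9034 = GBP 37,133.51
GBP 37,133.51 × 21.489 = ZAR 797,962.02
Profit = ZAR 797,962.02 − ZAR 789,000.00

Profit: ZAR 8,962.02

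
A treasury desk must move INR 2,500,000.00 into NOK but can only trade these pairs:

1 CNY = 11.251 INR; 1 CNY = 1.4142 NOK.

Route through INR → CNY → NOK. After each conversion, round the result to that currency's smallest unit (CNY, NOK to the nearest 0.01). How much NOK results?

NOK 314,238.73

INR 2,500,000.00 ÷ 11.251 = CNY 222,202.47
CNY 222,202.47 × 1.4142 = NOK 314,238.73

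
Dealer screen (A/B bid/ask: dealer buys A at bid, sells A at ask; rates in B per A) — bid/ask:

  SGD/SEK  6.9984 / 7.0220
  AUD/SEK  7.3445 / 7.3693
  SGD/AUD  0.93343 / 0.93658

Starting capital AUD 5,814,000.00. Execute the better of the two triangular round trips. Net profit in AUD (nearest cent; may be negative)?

Net profit: AUD 81,256.05

Best loop AUD → SGD → SEK → AUD:
AUD 5,814,000.00 ÷ 0.93658 (buy SGD at ask) = SGD 6,207,691.81
SGD 6,207,691.81 × 6.9984 (sell SGD at bid) = SEK 43,443,910.40
SEK 43,443,910.40 ÷ 7.3693 (buy AUD at ask) = AUD 5,895,256.05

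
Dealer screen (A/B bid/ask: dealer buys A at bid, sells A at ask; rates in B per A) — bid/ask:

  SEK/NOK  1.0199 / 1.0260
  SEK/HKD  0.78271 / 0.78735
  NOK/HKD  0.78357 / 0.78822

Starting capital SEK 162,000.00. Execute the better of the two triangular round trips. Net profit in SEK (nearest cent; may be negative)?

Net profit: SEK 2,430.57

Best loop SEK → NOK → HKD → SEK:
SEK 162,000.00 × 1.0199 (sell SEK at bid) = NOK 165,223.80
NOK 165,223.80 × 0.78357 (sell NOK at bid) = HKD 129,464.41
HKD 129,464.41 ÷ 0.78735 (buy SEK at ask) = SEK 164,430.57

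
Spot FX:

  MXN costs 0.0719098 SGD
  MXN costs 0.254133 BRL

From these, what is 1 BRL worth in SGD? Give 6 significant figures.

1 BRL ÷ 0.254133 = 3.93495 MXN
3.93495 MXN × 0.0719098 = 0.282961 SGD

BRL/SGD = 0.282961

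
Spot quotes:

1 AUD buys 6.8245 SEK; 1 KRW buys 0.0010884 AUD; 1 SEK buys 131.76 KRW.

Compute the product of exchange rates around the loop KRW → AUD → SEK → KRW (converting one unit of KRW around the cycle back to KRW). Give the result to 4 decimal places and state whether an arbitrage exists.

0.9787 (arbitrage exists)

Around KRW → AUD → SEK → KRW: 1 × 0.0010884 × 6.8245 × 131.76 = 0.978685
Product < 1; profitable direction is KRW → SEK → AUD → KRW.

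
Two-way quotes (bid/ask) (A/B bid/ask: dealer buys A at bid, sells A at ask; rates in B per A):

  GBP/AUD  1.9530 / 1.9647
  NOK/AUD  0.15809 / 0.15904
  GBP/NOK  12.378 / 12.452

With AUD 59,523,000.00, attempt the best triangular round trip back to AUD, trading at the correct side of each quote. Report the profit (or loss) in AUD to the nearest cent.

Best loop AUD → GBP → NOK → AUD:
AUD 59,523,000.00 ÷ 1.9647 (buy GBP at ask) = GBP 30,296,228.43
GBP 30,296,228.43 × 12.378 (sell GBP at bid) = NOK 375,006,715.53
NOK 375,006,715.53 × 0.15809 (sell NOK at bid) = AUD 59,284,811.66

Net result: AUD -238,188.34 (no profitable arbitrage after spreads)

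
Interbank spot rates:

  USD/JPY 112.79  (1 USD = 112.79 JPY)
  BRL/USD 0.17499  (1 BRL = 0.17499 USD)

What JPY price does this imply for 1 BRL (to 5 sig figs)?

BRL/JPY = 19.737

1 BRL × 0.17499 = 0.17499 USD
0.17499 USD × 112.79 = 19.7371 JPY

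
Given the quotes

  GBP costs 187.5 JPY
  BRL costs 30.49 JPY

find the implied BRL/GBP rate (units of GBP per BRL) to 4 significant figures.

1 BRL × 30.49 = 30.49 JPY
30.49 JPY ÷ 187.5 = 0.162613 GBP

BRL/GBP = 0.1626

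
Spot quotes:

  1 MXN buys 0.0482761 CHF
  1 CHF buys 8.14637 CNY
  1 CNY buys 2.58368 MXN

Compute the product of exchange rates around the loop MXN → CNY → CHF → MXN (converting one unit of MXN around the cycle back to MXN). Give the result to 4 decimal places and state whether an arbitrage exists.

0.9842 (arbitrage exists)

Around MXN → CNY → CHF → MXN: 1 ÷ 2.58368 ÷ 8.14637 ÷ 0.0482761 = 0.984158
Product < 1; profitable direction is MXN → CHF → CNY → MXN.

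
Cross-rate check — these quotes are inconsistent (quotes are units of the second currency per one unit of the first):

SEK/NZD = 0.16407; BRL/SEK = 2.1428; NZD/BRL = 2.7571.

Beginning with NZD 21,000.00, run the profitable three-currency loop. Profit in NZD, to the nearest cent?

Profitable loop is NZD → SEK → BRL → NZD:
NZD 21,000.00 ÷ 0.16407 = SEK 127,994.15
SEK 127,994.15 ÷ 2.1428 = BRL 59,732.20
BRL 59,732.20 ÷ 2.7571 = NZD 21,664.86
Profit = NZD 21,664.86 − NZD 21,000.00

Profit: NZD 664.86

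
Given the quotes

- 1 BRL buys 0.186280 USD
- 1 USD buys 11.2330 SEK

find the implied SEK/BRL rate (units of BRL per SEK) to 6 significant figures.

1 SEK ÷ 11.2330 = 0.0890234 USD
0.0890234 USD ÷ 0.186280 = 0.477901 BRL

SEK/BRL = 0.477901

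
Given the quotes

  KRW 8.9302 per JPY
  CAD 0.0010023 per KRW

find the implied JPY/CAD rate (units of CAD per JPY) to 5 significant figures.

JPY/CAD = 0.0089507

1 JPY × 8.9302 = 8.9302 KRW
8.9302 KRW × 0.0010023 = 0.00895074 CAD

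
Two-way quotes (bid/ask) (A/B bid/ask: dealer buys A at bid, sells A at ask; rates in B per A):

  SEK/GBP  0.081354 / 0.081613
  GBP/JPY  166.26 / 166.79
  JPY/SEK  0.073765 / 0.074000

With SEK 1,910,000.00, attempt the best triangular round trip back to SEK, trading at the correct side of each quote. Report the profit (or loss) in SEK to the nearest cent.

Net result: SEK -4,318.13 (no profitable arbitrage after spreads)

Best loop SEK → GBP → JPY → SEK:
SEK 1,910,000.00 × 0.081354 (sell SEK at bid) = GBP 155,386.14
GBP 155,386.14 × 166.26 (sell GBP at bid) = JPY 25,834,500
JPY 25,834,500 × 0.073765 (sell JPY at bid) = SEK 1,905,681.87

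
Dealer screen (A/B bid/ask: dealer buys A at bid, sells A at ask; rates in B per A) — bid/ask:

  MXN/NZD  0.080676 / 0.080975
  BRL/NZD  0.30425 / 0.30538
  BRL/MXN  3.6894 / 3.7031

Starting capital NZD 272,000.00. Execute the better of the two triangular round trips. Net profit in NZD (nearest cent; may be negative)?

Best loop NZD → MXN → BRL → NZD:
NZD 272,000.00 ÷ 0.080975 (buy MXN at ask) = MXN 3,359,061.44
MXN 3,359,061.44 ÷ 3.7031 (buy BRL at ask) = BRL 907,094.44
BRL 907,094.44 × 0.30425 (sell BRL at bid) = NZD 275,983.48

Net profit: NZD 3,983.48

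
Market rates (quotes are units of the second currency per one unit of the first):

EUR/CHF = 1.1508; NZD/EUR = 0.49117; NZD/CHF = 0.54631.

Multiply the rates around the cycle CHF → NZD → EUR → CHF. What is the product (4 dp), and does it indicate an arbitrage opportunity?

1.0346 (arbitrage exists)

Around CHF → NZD → EUR → CHF: 1 ÷ 0.54631 × 0.49117 × 1.1508 = 1.034648
Product > 1; profitable direction is CHF → NZD → EUR → CHF.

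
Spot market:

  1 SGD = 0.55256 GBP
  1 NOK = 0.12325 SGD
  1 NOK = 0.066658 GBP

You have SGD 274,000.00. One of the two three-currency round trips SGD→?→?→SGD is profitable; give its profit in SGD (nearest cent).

Profit: SGD 5,939.80

Profitable loop is SGD → GBP → NOK → SGD:
SGD 274,000.00 × 0.55256 = GBP 151,401.44
GBP 151,401.44 ÷ 0.066658 = NOK 2,271,316.87
NOK 2,271,316.87 × 0.12325 = SGD 279,939.80
Profit = SGD 279,939.80 − SGD 274,000.00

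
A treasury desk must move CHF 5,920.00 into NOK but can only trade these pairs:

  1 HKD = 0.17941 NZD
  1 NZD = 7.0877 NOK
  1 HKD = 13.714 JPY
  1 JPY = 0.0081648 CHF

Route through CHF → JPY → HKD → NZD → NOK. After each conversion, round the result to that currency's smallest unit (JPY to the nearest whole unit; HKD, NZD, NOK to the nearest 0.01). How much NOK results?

CHF 5,920.00 ÷ 0.0081648 = JPY 725,064
JPY 725,064 ÷ 13.714 = HKD 52,870.35
HKD 52,870.35 × 0.17941 = NZD 9,485.47
NZD 9,485.47 × 7.0877 = NOK 67,230.17

NOK 67,230.17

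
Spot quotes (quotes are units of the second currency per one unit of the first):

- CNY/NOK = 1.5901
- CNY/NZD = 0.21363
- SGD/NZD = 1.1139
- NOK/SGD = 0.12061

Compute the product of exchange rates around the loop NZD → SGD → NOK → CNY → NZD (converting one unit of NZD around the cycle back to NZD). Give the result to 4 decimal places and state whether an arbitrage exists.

Around NZD → SGD → NOK → CNY → NZD: 1 ÷ 1.1139 ÷ 0.12061 ÷ 1.5901 × 0.21363 = 1.000019
Product ≈ 1 (deviation 0.002%, within rounding noise).

1.0000 (no arbitrage)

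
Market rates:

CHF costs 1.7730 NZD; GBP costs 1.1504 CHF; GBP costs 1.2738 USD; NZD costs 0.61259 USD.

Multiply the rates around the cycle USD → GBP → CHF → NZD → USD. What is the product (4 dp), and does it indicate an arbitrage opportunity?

0.9809 (arbitrage exists)

Around USD → GBP → CHF → NZD → USD: 1 ÷ 1.2738 × 1.1504 × 1.7730 × 0.61259 = 0.980903
Product < 1; profitable direction is USD → NZD → CHF → GBP → USD.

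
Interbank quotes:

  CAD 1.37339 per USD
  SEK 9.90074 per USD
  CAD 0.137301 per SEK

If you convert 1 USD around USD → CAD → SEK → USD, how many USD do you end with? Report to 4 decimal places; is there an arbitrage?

1.0103 (arbitrage exists)

Around USD → CAD → SEK → USD: 1 × 1.37339 ÷ 0.137301 ÷ 9.90074 = 1.010305
Product > 1; profitable direction is USD → CAD → SEK → USD.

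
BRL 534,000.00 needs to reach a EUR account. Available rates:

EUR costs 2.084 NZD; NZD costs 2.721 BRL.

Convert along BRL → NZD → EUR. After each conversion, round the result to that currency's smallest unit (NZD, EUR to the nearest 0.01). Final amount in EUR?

EUR 94,170.53

BRL 534,000.00 ÷ 2.721 = NZD 196,251.38
NZD 196,251.38 ÷ 2.084 = EUR 94,170.53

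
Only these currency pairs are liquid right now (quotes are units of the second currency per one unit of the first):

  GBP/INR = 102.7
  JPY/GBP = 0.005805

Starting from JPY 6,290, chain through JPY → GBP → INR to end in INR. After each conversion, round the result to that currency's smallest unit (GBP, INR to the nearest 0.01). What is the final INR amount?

JPY 6,290 × 0.005805 = GBP 36.51
GBP 36.51 × 102.7 = INR 3,749.58

INR 3,749.58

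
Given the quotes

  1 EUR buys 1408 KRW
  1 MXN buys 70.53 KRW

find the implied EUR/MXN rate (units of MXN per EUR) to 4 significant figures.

1 EUR × 1408 = 1408 KRW
1408 KRW ÷ 70.53 = 19.9631 MXN

EUR/MXN = 19.96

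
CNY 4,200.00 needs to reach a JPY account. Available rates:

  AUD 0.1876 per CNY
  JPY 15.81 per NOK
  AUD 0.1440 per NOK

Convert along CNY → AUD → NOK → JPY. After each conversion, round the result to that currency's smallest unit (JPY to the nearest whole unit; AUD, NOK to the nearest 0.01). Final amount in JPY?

CNY 4,200.00 × 0.1876 = AUD 787.92
AUD 787.92 ÷ 0.1440 = NOK 5,471.67
NOK 5,471.67 × 15.81 = JPY 86,507

JPY 86,507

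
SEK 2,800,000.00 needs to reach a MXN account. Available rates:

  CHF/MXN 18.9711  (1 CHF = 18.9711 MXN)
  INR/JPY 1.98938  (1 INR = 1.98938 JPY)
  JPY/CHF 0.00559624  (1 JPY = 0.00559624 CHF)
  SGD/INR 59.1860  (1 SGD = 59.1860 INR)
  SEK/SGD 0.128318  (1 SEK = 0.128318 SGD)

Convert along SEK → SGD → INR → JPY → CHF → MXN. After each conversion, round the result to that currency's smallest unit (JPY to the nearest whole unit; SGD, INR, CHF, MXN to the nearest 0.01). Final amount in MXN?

SEK 2,800,000.00 × 0.128318 = SGD 359,290.40
SGD 359,290.40 × 59.1860 = INR 21,264,961.61
INR 21,264,961.61 × 1.98938 = JPY 42,304,089
JPY 42,304,089 × 0.00559624 = CHF 236,743.84
CHF 236,743.84 × 18.9711 = MXN 4,491,291.06

MXN 4,491,291.06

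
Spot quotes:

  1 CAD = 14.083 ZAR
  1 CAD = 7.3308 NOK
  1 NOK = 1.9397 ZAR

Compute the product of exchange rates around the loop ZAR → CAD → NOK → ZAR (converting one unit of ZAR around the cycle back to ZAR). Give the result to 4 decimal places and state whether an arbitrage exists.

1.0097 (arbitrage exists)

Around ZAR → CAD → NOK → ZAR: 1 ÷ 14.083 × 7.3308 × 1.9397 = 1.009696
Product > 1; profitable direction is ZAR → CAD → NOK → ZAR.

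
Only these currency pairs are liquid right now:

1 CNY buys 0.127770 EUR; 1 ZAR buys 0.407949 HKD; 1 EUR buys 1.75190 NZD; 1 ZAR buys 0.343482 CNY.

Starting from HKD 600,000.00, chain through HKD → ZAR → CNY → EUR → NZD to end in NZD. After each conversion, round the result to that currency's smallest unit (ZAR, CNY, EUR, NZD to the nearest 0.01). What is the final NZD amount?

NZD 113,080.47

HKD 600,000.00 ÷ 0.407949 = ZAR 1,470,772.08
ZAR 1,470,772.08 × 0.343482 = CNY 505,183.74
CNY 505,183.74 × 0.127770 = EUR 64,547.33
EUR 64,547.33 × 1.75190 = NZD 113,080.47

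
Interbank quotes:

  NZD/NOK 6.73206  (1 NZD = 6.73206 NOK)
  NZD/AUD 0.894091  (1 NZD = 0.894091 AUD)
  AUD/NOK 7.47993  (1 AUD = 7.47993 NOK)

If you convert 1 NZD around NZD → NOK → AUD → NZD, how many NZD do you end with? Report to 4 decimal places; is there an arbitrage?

Around NZD → NOK → AUD → NZD: 1 × 6.73206 ÷ 7.47993 ÷ 0.894091 = 1.006627
Product > 1; profitable direction is NZD → NOK → AUD → NZD.

1.0066 (arbitrage exists)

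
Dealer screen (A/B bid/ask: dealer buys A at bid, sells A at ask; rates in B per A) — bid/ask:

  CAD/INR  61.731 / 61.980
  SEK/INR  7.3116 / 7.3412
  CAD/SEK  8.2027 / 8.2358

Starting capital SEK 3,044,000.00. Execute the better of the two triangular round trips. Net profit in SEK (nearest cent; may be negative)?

Net profit: SEK 63,957.80

Best loop SEK → CAD → INR → SEK:
SEK 3,044,000.00 ÷ 8.2358 (buy CAD at ask) = CAD 369,605.87
CAD 369,605.87 × 61.731 (sell CAD at bid) = INR 22,816,139.78
INR 22,816,139.78 ÷ 7.3412 (buy SEK at ask) = SEK 3,107,957.80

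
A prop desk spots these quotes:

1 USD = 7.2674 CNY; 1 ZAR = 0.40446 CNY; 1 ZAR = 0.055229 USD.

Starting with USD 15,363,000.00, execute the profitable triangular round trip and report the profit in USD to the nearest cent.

Profitable loop is USD → ZAR → CNY → USD:
USD 15,363,000.00 ÷ 0.055229 = ZAR 278,169,077.84
ZAR 278,169,077.84 × 0.40446 = CNY 112,508,265.22
CNY 112,508,265.22 ÷ 7.2674 = USD 15,481,226.47
Profit = USD 15,481,226.47 − USD 15,363,000.00

Profit: USD 118,226.47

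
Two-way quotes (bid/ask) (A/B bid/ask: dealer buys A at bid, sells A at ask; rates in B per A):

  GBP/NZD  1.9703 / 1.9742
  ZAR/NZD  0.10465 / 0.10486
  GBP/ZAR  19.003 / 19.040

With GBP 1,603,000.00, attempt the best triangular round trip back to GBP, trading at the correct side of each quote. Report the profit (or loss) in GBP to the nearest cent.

Best loop GBP → ZAR → NZD → GBP:
GBP 1,603,000.00 × 19.003 (sell GBP at bid) = ZAR 30,461,809.00
ZAR 30,461,809.00 × 0.10465 (sell ZAR at bid) = NZD 3,187,828.31
NZD 3,187,828.31 ÷ 1.9742 (buy GBP at ask) = GBP 1,614,744.36

Net profit: GBP 11,744.36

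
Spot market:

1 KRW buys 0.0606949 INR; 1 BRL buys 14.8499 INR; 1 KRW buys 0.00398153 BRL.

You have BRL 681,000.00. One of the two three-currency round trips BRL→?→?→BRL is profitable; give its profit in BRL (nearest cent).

Profit: BRL 18,078.25

Profitable loop is BRL → KRW → INR → BRL:
BRL 681,000.00 ÷ 0.00398153 = KRW 171,039,776
KRW 171,039,776 × 0.0606949 = INR 10,381,242.11
INR 10,381,242.11 ÷ 14.8499 = BRL 699,078.25
Profit = BRL 699,078.25 − BRL 681,000.00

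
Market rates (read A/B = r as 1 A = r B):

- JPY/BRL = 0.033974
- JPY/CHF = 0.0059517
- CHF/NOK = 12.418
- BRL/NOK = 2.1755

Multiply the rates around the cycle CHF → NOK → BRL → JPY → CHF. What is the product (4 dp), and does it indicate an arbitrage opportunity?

1.0000 (no arbitrage)

Around CHF → NOK → BRL → JPY → CHF: 1 × 12.418 ÷ 2.1755 ÷ 0.033974 × 0.0059517 = 0.999970
Product ≈ 1 (deviation 0.003%, within rounding noise).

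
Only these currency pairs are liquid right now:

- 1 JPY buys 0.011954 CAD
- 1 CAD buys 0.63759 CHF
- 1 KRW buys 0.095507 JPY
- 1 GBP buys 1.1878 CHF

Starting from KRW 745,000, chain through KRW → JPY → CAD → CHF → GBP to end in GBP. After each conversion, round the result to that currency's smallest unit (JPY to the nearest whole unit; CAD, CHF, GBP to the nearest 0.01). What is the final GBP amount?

KRW 745,000 × 0.095507 = JPY 71,153
JPY 71,153 × 0.011954 = CAD 850.56
CAD 850.56 × 0.63759 = CHF 542.31
CHF 542.31 ÷ 1.1878 = GBP 456.57

GBP 456.57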